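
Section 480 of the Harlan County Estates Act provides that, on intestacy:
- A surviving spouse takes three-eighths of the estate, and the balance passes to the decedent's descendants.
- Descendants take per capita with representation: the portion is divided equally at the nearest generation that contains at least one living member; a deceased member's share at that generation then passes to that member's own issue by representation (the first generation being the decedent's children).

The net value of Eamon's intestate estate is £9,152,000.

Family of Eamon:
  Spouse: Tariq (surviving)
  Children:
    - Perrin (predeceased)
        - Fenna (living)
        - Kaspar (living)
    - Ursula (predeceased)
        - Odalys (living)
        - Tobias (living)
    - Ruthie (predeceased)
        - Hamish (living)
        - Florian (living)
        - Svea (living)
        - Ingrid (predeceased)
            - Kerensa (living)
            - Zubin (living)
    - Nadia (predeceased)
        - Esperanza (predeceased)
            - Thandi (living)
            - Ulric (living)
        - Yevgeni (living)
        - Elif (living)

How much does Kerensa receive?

Tariq takes three-eighths of £9,152,000 = £3,432,000. The remaining £5,720,000 passes to the descendants.
No child survives, so the initial division is made at the grandchildren's generation.
The descendants' portion (£5,720,000) is divided into 11 shares of £520,000: Fenna, Kaspar, Odalys, Tobias, Hamish, Florian, Svea, Yevgeni, and Elif each take £520,000; Ingrid's £520,000 share passes to Ingrid's issue; Esperanza's £520,000 share passes to Esperanza's issue.
Ingrid's share (£520,000) is divided into 2 shares of £260,000: Kerensa and Zubin each take £260,000.
Esperanza's share (£520,000) is divided into 2 shares of £260,000: Thandi and Ulric each take £260,000.

Kerensa receives £260,000.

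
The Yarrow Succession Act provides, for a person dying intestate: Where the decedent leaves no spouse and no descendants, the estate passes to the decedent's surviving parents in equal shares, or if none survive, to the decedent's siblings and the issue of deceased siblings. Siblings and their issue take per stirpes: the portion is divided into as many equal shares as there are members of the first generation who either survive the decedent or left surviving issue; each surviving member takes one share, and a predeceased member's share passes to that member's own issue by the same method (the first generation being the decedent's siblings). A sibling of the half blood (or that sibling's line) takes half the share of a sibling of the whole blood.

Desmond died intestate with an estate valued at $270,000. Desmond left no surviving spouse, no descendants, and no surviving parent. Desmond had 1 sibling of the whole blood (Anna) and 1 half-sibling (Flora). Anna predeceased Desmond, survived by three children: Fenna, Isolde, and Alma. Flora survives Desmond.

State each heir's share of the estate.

The entire $270,000 passes to the siblings and their issue.
Counting each half-blood sibling's line as half a unit, there are 3/2 units in $270,000, so one unit is $180,000. Whole-blood lines (Anna) take $180,000 each; half-blood lines (Flora) take $90,000 each.
Anna's share ($180,000) is divided into 3 shares of $60,000: Fenna, Isolde, and Alma each take $60,000.

Flora: $90,000; Fenna: $60,000; Isolde: $60,000; Alma: $60,000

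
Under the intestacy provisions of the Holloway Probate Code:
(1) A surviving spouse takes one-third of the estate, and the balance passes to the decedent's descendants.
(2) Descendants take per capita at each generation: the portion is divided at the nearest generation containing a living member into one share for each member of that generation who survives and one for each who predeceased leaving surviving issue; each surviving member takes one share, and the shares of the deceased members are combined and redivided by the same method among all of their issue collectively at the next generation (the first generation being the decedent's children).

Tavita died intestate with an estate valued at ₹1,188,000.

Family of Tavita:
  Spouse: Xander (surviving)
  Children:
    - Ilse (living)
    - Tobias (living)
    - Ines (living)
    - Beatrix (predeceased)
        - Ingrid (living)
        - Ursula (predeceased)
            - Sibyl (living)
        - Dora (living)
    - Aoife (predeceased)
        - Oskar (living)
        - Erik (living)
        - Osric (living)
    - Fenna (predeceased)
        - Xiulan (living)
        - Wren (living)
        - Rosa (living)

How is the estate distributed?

Xander takes one-third of ₹1,188,000 = ₹396,000. The remaining ₹792,000 passes to the descendants.
The descendants' portion (₹792,000) is divided at the children's generation into 6 shares of ₹132,000. Ilse, Tobias, and Ines each take ₹132,000. The 3 shares of the deceased (Beatrix, Aoife, and Fenna) are combined into a pool of ₹396,000.
That pool (₹396,000) is divided at the grandchildren's generation into 9 shares of ₹44,000. Ingrid, Dora, Oskar, Erik, Osric, Xiulan, Wren, and Rosa each take ₹44,000. The remaining share for the deceased Ursula (₹44,000) is carried to the next generation.
That pool (₹44,000) passes entirely to Sibyl, the sole taker at the great-grandchildren's generation.

Xander: ₹396,000; Ilse: ₹132,000; Tobias: ₹132,000; Ines: ₹132,000; Ingrid: ₹44,000; Sibyl: ₹44,000; Dora: ₹44,000; Oskar: ₹44,000; Erik: ₹44,000; Osric: ₹44,000; Xiulan: ₹44,000; Wren: ₹44,000; Rosa: ₹44,000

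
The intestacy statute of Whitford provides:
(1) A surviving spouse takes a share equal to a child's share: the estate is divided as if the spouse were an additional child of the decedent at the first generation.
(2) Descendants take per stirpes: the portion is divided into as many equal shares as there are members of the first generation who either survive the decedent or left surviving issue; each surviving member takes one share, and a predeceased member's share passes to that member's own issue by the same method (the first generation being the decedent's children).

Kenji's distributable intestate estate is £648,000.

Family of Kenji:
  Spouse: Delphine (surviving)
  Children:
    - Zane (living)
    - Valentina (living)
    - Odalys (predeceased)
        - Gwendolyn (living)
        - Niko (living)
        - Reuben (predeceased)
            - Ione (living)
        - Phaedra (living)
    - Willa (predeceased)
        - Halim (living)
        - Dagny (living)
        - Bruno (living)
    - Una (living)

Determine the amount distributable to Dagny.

The spouse counts as an additional share at the children's level, so there are 6 primary shares of £108,000. Delphine takes one such share (£108,000).
The children's combined portion (£540,000) is divided into 5 shares of £108,000: Zane, Valentina, and Una each take £108,000; Odalys's £108,000 share passes to Odalys's issue; Willa's £108,000 share passes to Willa's issue.
Odalys's share (£108,000) is divided into 4 shares of £27,000: Gwendolyn, Niko, and Phaedra each take £27,000; Reuben's £27,000 share passes to Reuben's issue.
Reuben's share (£27,000) passes entirely to Ione.
Willa's share (£108,000) is divided into 3 shares of £36,000: Halim, Dagny, and Bruno each take £36,000.

Dagny receives £36,000.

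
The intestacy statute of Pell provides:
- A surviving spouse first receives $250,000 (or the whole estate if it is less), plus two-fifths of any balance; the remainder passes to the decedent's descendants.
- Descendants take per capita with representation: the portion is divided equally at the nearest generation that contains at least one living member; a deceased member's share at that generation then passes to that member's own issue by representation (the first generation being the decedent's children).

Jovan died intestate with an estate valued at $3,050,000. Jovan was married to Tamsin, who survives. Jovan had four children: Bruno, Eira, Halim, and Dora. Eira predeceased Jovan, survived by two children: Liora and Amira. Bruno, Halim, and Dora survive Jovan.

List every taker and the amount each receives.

Tamsin first takes $250,000, leaving a balance of $2,800,000. Tamsin then takes two-fifths of the balance ($1,120,000), for a total of $1,370,000. The remaining $1,680,000 passes to the descendants.
The descendants' portion ($1,680,000) is divided into 4 shares of $420,000: Bruno, Halim, and Dora each take $420,000; Eira's $420,000 share passes to Eira's issue.
Eira's share ($420,000) is divided into 2 shares of $210,000: Liora and Amira each take $210,000.

Tamsin: $1,370,000; Bruno: $420,000; Liora: $210,000; Amira: $210,000; Halim: $420,000; Dora: $420,000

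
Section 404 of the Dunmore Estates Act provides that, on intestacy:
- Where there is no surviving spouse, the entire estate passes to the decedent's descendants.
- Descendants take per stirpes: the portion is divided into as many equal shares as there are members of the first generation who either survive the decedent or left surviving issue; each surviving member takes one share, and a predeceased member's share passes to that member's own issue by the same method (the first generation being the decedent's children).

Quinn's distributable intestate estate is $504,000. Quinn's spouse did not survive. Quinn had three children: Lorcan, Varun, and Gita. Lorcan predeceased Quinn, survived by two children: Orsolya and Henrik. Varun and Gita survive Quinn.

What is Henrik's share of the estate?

Henrik receives $84,000.

The entire $504,000 passes to the descendants.
That amount ($504,000) is divided into 3 shares of $168,000: Varun and Gita each take $168,000; Lorcan's $168,000 share passes to Lorcan's issue.
Lorcan's share ($168,000) is divided into 2 shares of $84,000: Orsolya and Henrik each take $84,000.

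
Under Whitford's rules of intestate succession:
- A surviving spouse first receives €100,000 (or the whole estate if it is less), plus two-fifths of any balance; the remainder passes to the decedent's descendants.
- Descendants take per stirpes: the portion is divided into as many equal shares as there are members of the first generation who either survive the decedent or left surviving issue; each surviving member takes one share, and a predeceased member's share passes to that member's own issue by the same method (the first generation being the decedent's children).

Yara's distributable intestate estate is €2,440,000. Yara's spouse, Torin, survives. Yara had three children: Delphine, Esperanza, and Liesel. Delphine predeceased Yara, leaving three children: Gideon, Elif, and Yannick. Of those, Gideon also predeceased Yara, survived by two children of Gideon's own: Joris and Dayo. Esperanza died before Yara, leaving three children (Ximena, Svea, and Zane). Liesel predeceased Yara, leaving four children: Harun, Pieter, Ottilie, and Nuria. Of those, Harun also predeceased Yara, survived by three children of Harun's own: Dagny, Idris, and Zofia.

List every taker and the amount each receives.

Torin: €1,036,000; Joris: €78,000; Dayo: €78,000; Elif: €156,000; Yannick: €156,000; Ximena: €156,000; Svea: €156,000; Zane: €156,000; Dagny: €39,000; Idris: €39,000; Zofia: €39,000; Pieter: €117,000; Ottilie: €117,000; Nuria: €117,000

Torin first takes €100,000, leaving a balance of €2,340,000. Torin then takes two-fifths of the balance (€936,000), for a total of €1,036,000. The remaining €1,404,000 passes to the descendants.
The descendants' portion (€1,404,000) is divided into 3 shares of €468,000: Delphine's €468,000 share passes to Delphine's issue; Esperanza's €468,000 share passes to Esperanza's issue; Liesel's €468,000 share passes to Liesel's issue.
Delphine's share (€468,000) is divided into 3 shares of €156,000: Elif and Yannick each take €156,000; Gideon's €156,000 share passes to Gideon's issue.
Gideon's share (€156,000) is divided into 2 shares of €78,000: Joris and Dayo each take €78,000.
Esperanza's share (€468,000) is divided into 3 shares of €156,000: Ximena, Svea, and Zane each take €156,000.
Liesel's share (€468,000) is divided into 4 shares of €117,000: Pieter, Ottilie, and Nuria each take €117,000; Harun's €117,000 share passes to Harun's issue.
Harun's share (€117,000) is divided into 3 shares of €39,000: Dagny, Idris, and Zofia each take €39,000.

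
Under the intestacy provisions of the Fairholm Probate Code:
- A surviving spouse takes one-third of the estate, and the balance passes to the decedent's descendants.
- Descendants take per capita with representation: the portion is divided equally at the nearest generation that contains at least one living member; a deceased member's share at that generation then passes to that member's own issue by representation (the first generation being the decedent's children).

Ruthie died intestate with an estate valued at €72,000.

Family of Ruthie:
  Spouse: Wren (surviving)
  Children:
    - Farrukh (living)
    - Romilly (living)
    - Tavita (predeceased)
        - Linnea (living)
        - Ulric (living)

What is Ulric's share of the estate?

Ulric receives €8,000.

Wren takes one-third of €72,000 = €24,000. The remaining €48,000 passes to the descendants.
The descendants' portion (€48,000) is divided into 3 shares of €16,000: Farrukh and Romilly each take €16,000; Tavita's €16,000 share passes to Tavita's issue.
Tavita's share (€16,000) is divided into 2 shares of €8,000: Linnea and Ulric each take €8,000.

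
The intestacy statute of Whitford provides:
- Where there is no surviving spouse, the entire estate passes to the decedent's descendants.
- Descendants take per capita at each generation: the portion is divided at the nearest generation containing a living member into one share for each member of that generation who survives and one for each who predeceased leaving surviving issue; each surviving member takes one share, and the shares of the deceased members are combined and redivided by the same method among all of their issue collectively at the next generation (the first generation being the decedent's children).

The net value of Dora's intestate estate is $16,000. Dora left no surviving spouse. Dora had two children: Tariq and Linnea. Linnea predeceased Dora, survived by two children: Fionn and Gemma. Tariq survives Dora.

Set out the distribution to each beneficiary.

Tariq: $8,000; Fionn: $4,000; Gemma: $4,000

The entire $16,000 passes to the descendants.
That amount ($16,000) is divided at the children's generation into 2 shares of $8,000. Tariq takes $8,000. The remaining share for the deceased Linnea ($8,000) is carried to the next generation.
That pool ($8,000) is divided at the grandchildren's generation equally among Fionn and Gemma: $4,000 each.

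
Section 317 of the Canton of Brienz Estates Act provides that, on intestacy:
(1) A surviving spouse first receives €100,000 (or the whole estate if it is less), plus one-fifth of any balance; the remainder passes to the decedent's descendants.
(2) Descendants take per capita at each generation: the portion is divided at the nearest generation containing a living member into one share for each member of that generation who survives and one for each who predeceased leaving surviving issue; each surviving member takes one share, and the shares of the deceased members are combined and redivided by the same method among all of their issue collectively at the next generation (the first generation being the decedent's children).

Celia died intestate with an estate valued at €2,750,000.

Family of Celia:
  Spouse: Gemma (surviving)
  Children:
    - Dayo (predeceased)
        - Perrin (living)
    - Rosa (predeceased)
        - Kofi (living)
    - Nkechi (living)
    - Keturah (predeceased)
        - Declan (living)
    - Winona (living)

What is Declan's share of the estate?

Gemma first takes €100,000, leaving a balance of €2,650,000. Gemma then takes one-fifth of the balance (€530,000), for a total of €630,000. The remaining €2,120,000 passes to the descendants.
The descendants' portion (€2,120,000) is divided at the children's generation into 5 shares of €424,000. Nkechi and Winona each take €424,000. The 3 shares of the deceased (Dayo, Rosa, and Keturah) are combined into a pool of €1,272,000.
That pool (€1,272,000) is divided at the grandchildren's generation equally among Perrin, Kofi, and Declan: €424,000 each.

Declan receives €424,000.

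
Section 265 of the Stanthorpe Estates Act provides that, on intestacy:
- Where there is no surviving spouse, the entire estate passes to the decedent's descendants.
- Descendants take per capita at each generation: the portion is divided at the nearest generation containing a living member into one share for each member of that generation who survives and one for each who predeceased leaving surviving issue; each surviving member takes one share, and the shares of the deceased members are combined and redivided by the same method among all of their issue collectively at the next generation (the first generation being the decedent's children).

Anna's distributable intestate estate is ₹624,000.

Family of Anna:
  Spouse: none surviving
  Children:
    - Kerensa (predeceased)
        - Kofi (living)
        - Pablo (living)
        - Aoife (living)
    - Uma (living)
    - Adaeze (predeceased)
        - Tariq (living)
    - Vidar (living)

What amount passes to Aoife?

The entire ₹624,000 passes to the descendants.
That amount (₹624,000) is divided at the children's generation into 4 shares of ₹156,000. Uma and Vidar each take ₹156,000. The 2 shares of the deceased (Kerensa and Adaeze) are combined into a pool of ₹312,000.
That pool (₹312,000) is divided at the grandchildren's generation equally among Kofi, Pablo, Aoife, and Tariq: ₹78,000 each.

Aoife receives ₹78,000.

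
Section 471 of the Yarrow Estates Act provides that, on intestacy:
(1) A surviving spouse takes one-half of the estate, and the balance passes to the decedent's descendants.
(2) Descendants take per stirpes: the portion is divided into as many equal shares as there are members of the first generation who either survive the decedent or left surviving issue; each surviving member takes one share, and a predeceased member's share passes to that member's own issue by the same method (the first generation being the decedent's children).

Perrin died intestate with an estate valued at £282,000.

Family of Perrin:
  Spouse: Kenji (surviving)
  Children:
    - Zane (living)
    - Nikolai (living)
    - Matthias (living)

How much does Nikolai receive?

Nikolai receives £47,000.

Kenji takes one-half of £282,000 = £141,000. The remaining £141,000 passes to the descendants.
The descendants' portion (£141,000) is divided into 3 shares of £47,000: Zane, Nikolai, and Matthias each take £47,000.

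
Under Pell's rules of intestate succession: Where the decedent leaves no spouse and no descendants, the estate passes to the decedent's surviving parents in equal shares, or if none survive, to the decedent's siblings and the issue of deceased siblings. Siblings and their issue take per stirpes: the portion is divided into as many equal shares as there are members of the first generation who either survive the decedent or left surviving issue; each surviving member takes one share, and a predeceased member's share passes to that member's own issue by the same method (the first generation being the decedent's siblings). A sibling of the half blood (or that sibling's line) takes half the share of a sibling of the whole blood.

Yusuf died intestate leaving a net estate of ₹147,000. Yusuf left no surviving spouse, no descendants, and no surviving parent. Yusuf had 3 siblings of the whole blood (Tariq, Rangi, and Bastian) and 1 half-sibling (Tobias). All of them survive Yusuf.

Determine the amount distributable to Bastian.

Bastian receives ₹42,000.

The entire ₹147,000 passes to the siblings and their issue.
Counting each half-blood sibling's line as half a unit, there are 7/2 units in ₹147,000, so one unit is ₹42,000. Whole-blood lines (Tariq, Rangi, and Bastian) take ₹42,000 each; half-blood lines (Tobias) take ₹21,000 each.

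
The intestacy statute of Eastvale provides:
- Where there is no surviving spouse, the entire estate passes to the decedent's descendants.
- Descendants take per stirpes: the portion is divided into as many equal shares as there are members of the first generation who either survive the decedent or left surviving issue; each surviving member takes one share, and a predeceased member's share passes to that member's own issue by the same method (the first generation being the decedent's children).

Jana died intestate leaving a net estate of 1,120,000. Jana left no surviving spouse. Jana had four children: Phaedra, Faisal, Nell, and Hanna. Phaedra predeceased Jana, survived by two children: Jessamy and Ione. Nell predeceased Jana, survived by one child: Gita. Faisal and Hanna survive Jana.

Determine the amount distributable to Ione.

Ione receives 140,000.

The entire 1,120,000 passes to the descendants.
That amount (1,120,000) is divided into 4 shares of 280,000: Faisal and Hanna each take 280,000; Phaedra's 280,000 share passes to Phaedra's issue; Nell's 280,000 share passes to Nell's issue.
Phaedra's share (280,000) is divided into 2 shares of 140,000: Jessamy and Ione each take 140,000.
Nell's share (280,000) passes entirely to Gita.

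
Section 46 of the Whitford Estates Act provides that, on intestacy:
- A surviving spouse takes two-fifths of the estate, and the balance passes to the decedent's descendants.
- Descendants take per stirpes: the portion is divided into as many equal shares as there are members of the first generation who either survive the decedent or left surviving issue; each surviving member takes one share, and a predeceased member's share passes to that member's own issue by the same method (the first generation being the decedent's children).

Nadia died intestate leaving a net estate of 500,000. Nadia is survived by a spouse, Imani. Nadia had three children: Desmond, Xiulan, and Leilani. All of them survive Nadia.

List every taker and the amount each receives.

Imani takes two-fifths of 500,000 = 200,000. The remaining 300,000 passes to the descendants.
The descendants' portion (300,000) is divided into 3 shares of 100,000: Desmond, Xiulan, and Leilani each take 100,000.

Imani: 200,000; Desmond: 100,000; Xiulan: 100,000; Leilani: 100,000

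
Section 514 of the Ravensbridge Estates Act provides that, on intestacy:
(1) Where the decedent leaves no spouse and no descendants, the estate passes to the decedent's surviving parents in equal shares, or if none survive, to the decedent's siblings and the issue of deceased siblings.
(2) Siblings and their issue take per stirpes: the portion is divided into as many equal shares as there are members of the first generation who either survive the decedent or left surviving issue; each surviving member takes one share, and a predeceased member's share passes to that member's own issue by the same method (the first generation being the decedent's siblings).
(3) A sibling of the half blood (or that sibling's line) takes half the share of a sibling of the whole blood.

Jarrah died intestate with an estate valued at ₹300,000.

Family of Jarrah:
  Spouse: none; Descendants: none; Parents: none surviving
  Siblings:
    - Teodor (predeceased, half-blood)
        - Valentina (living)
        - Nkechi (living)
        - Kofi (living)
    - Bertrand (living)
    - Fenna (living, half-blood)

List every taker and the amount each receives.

Valentina: ₹25,000; Nkechi: ₹25,000; Kofi: ₹25,000; Bertrand: ₹150,000; Fenna: ₹75,000

The entire ₹300,000 passes to the siblings and their issue.
Counting each half-blood sibling's line as half a unit, there are 2 units in ₹300,000, so one unit is ₹150,000. Whole-blood lines (Bertrand) take ₹150,000 each; half-blood lines (Teodor and Fenna) take ₹75,000 each.
Teodor's share (₹75,000) is divided into 3 shares of ₹25,000: Valentina, Nkechi, and Kofi each take ₹25,000.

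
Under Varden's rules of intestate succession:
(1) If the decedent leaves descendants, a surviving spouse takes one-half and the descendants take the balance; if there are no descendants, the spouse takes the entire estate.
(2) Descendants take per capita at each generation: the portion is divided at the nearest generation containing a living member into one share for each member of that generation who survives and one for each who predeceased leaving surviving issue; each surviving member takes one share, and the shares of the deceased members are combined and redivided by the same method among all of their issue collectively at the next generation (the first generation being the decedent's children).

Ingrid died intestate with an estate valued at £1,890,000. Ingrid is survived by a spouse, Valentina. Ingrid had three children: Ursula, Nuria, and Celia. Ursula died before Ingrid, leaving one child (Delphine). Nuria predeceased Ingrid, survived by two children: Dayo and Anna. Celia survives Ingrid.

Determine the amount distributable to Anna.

Valentina takes one-half of £1,890,000 = £945,000. The remaining £945,000 passes to the descendants.
The descendants' portion (£945,000) is divided at the children's generation into 3 shares of £315,000. Celia takes £315,000. The 2 shares of the deceased (Ursula and Nuria) are combined into a pool of £630,000.
That pool (£630,000) is divided at the grandchildren's generation equally among Delphine, Dayo, and Anna: £210,000 each.

Anna receives £210,000.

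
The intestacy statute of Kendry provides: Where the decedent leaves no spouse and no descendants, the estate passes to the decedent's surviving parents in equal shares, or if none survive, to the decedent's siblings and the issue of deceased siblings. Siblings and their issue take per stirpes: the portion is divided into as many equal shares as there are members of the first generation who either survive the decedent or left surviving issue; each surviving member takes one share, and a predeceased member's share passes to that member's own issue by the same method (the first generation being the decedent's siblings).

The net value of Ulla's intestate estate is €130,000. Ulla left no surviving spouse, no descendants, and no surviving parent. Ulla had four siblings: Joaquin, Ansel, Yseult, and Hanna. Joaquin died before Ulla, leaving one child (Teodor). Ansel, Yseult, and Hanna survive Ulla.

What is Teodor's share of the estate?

Teodor receives €32,500.

The entire €130,000 passes to the siblings and their issue.
That amount (€130,000) is divided into 4 shares of €32,500: Ansel, Yseult, and Hanna each take €32,500; Joaquin's €32,500 share passes to Joaquin's issue.
Joaquin's share (€32,500) passes entirely to Teodor.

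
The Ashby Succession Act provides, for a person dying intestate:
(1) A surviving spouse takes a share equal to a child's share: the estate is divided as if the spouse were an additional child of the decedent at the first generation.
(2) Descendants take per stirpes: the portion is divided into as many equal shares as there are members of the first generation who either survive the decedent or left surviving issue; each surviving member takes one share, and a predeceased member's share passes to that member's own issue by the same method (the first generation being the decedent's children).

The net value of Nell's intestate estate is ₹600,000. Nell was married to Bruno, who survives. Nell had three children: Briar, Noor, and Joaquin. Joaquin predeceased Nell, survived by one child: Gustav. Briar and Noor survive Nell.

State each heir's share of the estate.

Bruno: ₹150,000; Briar: ₹150,000; Noor: ₹150,000; Gustav: ₹150,000

The spouse counts as an additional share at the children's level, so there are 4 primary shares of ₹150,000. Bruno takes one such share (₹150,000).
The children's combined portion (₹450,000) is divided into 3 shares of ₹150,000: Briar and Noor each take ₹150,000; Joaquin's ₹150,000 share passes to Joaquin's issue.
Joaquin's share (₹150,000) passes entirely to Gustav.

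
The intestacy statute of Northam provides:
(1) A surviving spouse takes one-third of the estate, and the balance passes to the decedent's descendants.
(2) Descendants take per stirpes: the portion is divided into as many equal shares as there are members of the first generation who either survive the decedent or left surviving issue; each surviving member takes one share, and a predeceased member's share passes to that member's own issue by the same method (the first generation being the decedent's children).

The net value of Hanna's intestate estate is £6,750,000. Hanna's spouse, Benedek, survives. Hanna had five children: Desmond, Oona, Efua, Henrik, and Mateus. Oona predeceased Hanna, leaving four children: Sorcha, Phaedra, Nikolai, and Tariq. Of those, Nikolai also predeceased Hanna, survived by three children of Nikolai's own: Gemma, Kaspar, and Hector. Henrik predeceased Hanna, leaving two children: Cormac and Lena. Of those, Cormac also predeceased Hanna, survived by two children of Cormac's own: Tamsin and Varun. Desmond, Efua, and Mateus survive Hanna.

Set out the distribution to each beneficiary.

Benedek takes one-third of £6,750,000 = £2,250,000. The remaining £4,500,000 passes to the descendants.
The descendants' portion (£4,500,000) is divided into 5 shares of £900,000: Desmond, Efua, and Mateus each take £900,000; Oona's £900,000 share passes to Oona's issue; Henrik's £900,000 share passes to Henrik's issue.
Oona's share (£900,000) is divided into 4 shares of £225,000: Sorcha, Phaedra, and Tariq each take £225,000; Nikolai's £225,000 share passes to Nikolai's issue.
Nikolai's share (£225,000) is divided into 3 shares of £75,000: Gemma, Kaspar, and Hector each take £75,000.
Henrik's share (£900,000) is divided into 2 shares of £450,000: Lena takes £450,000; Cormac's £450,000 share passes to Cormac's issue.
Cormac's share (£450,000) is divided into 2 shares of £225,000: Tamsin and Varun each take £225,000.

Benedek: £2,250,000; Desmond: £900,000; Sorcha: £225,000; Phaedra: £225,000; Gemma: £75,000; Kaspar: £75,000; Hector: £75,000; Tariq: £225,000; Efua: £900,000; Tamsin: £225,000; Varun: £225,000; Lena: £450,000; Mateus: £900,000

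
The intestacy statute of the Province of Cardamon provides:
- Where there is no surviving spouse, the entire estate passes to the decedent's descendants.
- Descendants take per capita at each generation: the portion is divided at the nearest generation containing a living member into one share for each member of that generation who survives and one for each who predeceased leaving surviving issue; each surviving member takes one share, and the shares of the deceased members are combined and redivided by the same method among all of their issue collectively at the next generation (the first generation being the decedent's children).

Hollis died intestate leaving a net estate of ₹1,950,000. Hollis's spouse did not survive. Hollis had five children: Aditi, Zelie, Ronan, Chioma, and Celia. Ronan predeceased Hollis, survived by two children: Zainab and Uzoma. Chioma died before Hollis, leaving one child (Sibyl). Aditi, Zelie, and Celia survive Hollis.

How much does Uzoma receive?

The entire ₹1,950,000 passes to the descendants.
That amount (₹1,950,000) is divided at the children's generation into 5 shares of ₹390,000. Aditi, Zelie, and Celia each take ₹390,000. The 2 shares of the deceased (Ronan and Chioma) are combined into a pool of ₹780,000.
That pool (₹780,000) is divided at the grandchildren's generation equally among Zainab, Uzoma, and Sibyl: ₹260,000 each.

Uzoma receives ₹260,000.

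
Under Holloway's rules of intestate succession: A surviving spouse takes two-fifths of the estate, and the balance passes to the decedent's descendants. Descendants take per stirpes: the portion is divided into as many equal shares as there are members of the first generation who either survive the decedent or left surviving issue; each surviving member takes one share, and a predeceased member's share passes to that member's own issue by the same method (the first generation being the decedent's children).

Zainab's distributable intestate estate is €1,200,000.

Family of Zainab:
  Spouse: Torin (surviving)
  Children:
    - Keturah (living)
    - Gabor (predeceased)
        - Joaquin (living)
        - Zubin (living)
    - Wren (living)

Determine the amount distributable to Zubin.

Zubin receives €120,000.

Torin takes two-fifths of €1,200,000 = €480,000. The remaining €720,000 passes to the descendants.
The descendants' portion (€720,000) is divided into 3 shares of €240,000: Keturah and Wren each take €240,000; Gabor's €240,000 share passes to Gabor's issue.
Gabor's share (€240,000) is divided into 2 shares of €120,000: Joaquin and Zubin each take €120,000.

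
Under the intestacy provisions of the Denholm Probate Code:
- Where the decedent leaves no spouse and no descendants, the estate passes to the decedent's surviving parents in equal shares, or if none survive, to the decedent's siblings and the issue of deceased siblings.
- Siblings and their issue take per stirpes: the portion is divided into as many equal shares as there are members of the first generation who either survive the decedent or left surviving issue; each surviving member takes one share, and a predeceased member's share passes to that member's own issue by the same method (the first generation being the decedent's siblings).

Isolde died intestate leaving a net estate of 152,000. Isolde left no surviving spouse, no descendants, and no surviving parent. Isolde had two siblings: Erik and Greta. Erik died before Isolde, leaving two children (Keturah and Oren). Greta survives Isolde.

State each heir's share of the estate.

The entire 152,000 passes to the siblings and their issue.
That amount (152,000) is divided into 2 shares of 76,000: Greta takes 76,000; Erik's 76,000 share passes to Erik's issue.
Erik's share (76,000) is divided into 2 shares of 38,000: Keturah and Oren each take 38,000.

Keturah: 38,000; Oren: 38,000; Greta: 76,000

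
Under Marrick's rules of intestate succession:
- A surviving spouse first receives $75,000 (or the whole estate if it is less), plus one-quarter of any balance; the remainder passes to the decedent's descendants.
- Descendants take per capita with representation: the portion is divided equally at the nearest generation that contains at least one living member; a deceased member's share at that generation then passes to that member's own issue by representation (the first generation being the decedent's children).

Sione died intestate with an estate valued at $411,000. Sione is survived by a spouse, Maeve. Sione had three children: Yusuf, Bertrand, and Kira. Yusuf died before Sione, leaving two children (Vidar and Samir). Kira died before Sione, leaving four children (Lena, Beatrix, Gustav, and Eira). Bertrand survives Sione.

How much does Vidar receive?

Maeve first takes $75,000, leaving a balance of $336,000. Maeve then takes one-quarter of the balance ($84,000), for a total of $159,000. The remaining $252,000 passes to the descendants.
The descendants' portion ($252,000) is divided into 3 shares of $84,000: Bertrand takes $84,000; Yusuf's $84,000 share passes to Yusuf's issue; Kira's $84,000 share passes to Kira's issue.
Yusuf's share ($84,000) is divided into 2 shares of $42,000: Vidar and Samir each take $42,000.
Kira's share ($84,000) is divided into 4 shares of $21,000: Lena, Beatrix, Gustav, and Eira each take $21,000.

Vidar receives $42,000.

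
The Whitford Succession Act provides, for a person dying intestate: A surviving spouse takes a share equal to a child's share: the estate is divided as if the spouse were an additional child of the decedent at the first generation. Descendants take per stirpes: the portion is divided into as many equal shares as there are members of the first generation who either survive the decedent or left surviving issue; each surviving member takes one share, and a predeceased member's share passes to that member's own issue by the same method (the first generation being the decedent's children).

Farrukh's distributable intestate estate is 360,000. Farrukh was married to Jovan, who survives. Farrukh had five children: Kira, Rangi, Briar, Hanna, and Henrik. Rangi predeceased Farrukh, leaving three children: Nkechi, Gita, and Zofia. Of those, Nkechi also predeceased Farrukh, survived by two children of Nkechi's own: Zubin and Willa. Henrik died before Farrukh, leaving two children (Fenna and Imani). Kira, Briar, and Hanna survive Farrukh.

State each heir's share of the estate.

The spouse counts as an additional share at the children's level, so there are 6 primary shares of 60,000. Jovan takes one such share (60,000).
The children's combined portion (300,000) is divided into 5 shares of 60,000: Kira, Briar, and Hanna each take 60,000; Rangi's 60,000 share passes to Rangi's issue; Henrik's 60,000 share passes to Henrik's issue.
Rangi's share (60,000) is divided into 3 shares of 20,000: Gita and Zofia each take 20,000; Nkechi's 20,000 share passes to Nkechi's issue.
Nkechi's share (20,000) is divided into 2 shares of 10,000: Zubin and Willa each take 10,000.
Henrik's share (60,000) is divided into 2 shares of 30,000: Fenna and Imani each take 30,000.

Jovan: 60,000; Kira: 60,000; Zubin: 10,000; Willa: 10,000; Gita: 20,000; Zofia: 20,000; Briar: 60,000; Hanna: 60,000; Fenna: 30,000; Imani: 30,000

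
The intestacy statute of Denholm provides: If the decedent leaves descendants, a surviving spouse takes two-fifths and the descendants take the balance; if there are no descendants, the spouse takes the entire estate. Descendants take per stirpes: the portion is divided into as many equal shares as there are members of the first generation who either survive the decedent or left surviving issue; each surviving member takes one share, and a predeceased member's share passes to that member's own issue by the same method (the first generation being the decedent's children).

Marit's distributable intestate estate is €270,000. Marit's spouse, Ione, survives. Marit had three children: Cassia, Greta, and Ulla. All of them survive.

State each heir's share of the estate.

Ione takes two-fifths of €270,000 = €108,000. The remaining €162,000 passes to the descendants.
The descendants' portion (€162,000) is divided into 3 shares of €54,000: Cassia, Greta, and Ulla each take €54,000.

Ione: €108,000; Cassia: €54,000; Greta: €54,000; Ulla: €54,000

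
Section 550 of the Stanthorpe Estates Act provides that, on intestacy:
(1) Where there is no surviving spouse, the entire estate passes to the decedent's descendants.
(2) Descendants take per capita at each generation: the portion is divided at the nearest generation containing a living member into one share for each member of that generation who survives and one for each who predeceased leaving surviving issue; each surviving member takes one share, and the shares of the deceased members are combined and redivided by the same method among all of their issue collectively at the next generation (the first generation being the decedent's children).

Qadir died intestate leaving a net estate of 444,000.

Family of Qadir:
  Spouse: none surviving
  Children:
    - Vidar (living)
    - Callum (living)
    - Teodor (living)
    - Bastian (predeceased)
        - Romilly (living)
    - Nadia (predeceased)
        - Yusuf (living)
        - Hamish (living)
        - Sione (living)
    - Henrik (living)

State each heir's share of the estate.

The entire 444,000 passes to the descendants.
That amount (444,000) is divided at the children's generation into 6 shares of 74,000. Vidar, Callum, Teodor, and Henrik each take 74,000. The 2 shares of the deceased (Bastian and Nadia) are combined into a pool of 148,000.
That pool (148,000) is divided at the grandchildren's generation equally among Romilly, Yusuf, Hamish, and Sione: 37,000 each.

Vidar: 74,000; Callum: 74,000; Teodor: 74,000; Romilly: 37,000; Yusuf: 37,000; Hamish: 37,000; Sione: 37,000; Henrik: 74,000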